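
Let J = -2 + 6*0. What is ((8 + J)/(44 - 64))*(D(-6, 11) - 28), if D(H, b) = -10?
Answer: 57/5 ≈ 11.400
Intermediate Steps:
J = -2 (J = -2 + 0 = -2)
((8 + J)/(44 - 64))*(D(-6, 11) - 28) = ((8 - 2)/(44 - 64))*(-10 - 28) = (6/(-20))*(-38) = (6*(-1/20))*(-38) = -3/10*(-38) = 57/5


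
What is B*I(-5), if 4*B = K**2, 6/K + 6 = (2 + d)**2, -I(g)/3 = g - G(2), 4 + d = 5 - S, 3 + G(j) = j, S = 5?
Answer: 27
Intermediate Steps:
G(j) = -3 + j
d = -4 (d = -4 + (5 - 1*5) = -4 + (5 - 5) = -4 + 0 = -4)
I(g) = -3 - 3*g (I(g) = -3*(g - (-3 + 2)) = -3*(g - 1*(-1)) = -3*(g + 1) = -3*(1 + g) = -3 - 3*g)
K = -3 (K = 6/(-6 + (2 - 4)**2) = 6/(-6 + (-2)**2) = 6/(-6 + 4) = 6/(-2) = 6*(-1/2) = -3)
B = 9/4 (B = (1/4)*(-3)**2 = (1/4)*9 = 9/4 ≈ 2.2500)
B*I(-5) = 9*(-3 - 3*(-5))/4 = 9*(-3 + 15)/4 = (9/4)*12 = 27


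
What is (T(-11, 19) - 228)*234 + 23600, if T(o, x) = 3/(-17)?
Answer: -506486/17 ≈ -29793.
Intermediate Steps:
T(o, x) = -3/17 (T(o, x) = 3*(-1/17) = -3/17)
(T(-11, 19) - 228)*234 + 23600 = (-3/17 - 228)*234 + 23600 = -3879/17*234 + 23600 = -907686/17 + 23600 = -506486/17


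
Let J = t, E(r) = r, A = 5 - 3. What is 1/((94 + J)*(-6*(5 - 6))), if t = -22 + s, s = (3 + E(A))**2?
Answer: 1/582 ≈ 0.0017182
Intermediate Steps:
A = 2
s = 25 (s = (3 + 2)**2 = 5**2 = 25)
t = 3 (t = -22 + 25 = 3)
J = 3
1/((94 + J)*(-6*(5 - 6))) = 1/((94 + 3)*(-6*(5 - 6))) = 1/(97*(-6*(-1))) = 1/(97*6) = 1/582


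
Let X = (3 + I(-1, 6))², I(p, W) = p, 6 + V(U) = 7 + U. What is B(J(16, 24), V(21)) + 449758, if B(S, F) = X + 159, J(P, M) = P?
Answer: 449921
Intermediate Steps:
V(U) = 1 + U (V(U) = -6 + (7 + U) = 1 + U)
X = 4 (X = (3 - 1)² = 2² = 4)
B(S, F) = 163 (B(S, F) = 4 + 159 = 163)
B(J(16, 24), V(21)) + 449758 = 163 + 449758 = 449921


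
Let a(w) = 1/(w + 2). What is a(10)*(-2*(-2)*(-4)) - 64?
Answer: -196/3 ≈ -65.333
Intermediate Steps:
a(w) = 1/(2 + w)
a(10)*(-2*(-2)*(-4)) - 64 = (-2*(-2)*(-4))/(2 + 10) - 64 = (4*(-4))/12 - 64 = (1/12)*(-16) - 64 = -4/3 - 64 = -196/3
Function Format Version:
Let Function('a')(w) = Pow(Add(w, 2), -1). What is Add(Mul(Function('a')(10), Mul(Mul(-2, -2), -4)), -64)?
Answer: Rational(-196, 3) ≈ -65.333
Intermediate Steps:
Function('a')(w) = Pow(Add(2, w), -1)
Add(Mul(Function('a')(10), Mul(Mul(-2, -2), -4)), -64) = Add(Mul(Pow(Add(2, 10), -1), Mul(Mul(-2, -2), -4)), -64) = Add(Mul(Pow(12, -1), Mul(4, -4)), -64) = Add(Mul(Rational(1, 12), -16), -64) = Add(Rational(-4, 3), -64) = Rational(-196, 3)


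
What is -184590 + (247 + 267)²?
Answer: 79606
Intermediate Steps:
-184590 + (247 + 267)² = -184590 + 514² = -184590 + 264196 = 79606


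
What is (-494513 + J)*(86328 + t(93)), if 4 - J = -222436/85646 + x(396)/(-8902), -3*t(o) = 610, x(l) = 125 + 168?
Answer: -8117721123887618131/190605173 ≈ -4.2589e+10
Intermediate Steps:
x(l) = 293
t(o) = -610/3 (t(o) = -⅓*610 = -610/3)
J = 2527451159/381210346 (J = 4 - (-222436/85646 + 293/(-8902)) = 4 - (-222436*1/85646 + 293*(-1/8902)) = 4 - (-111218/42823 - 293/8902) = 4 - 1*(-1002609775/381210346) = 4 + 1002609775/381210346 = 2527451159/381210346 ≈ 6.6301)
(-494513 + J)*(86328 + t(93)) = (-494513 + 2527451159/381210346)*(86328 - 610/3) = -188510944380339/381210346*258374/3 = -8117721123887618131/190605173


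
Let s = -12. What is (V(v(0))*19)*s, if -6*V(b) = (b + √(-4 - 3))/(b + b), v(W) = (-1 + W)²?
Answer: 19 + 19*I*√7 ≈ 19.0 + 50.269*I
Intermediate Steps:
V(b) = -(b + I*√7)/(12*b) (V(b) = -(b + √(-4 - 3))/(6*(b + b)) = -(b + √(-7))/(6*(2*b)) = -(b + I*√7)*1/(2*b)/6 = -(b + I*√7)/(12*b))
(V(v(0))*19)*s = (((-(-1 + 0)² - I*√7)/(12*((-1 + 0)²)))*19)*(-12) = (((-1*(-1)² - I*√7)/(12*((-1)²)))*19)*(-12) = (((1/12)*(-1*1 - I*√7)/1)*19)*(-12) = (((1/12)*1*(-1 - I*√7))*19)*(-12) = ((-1/12 - I*√7/12)*19)*(-12) = (-19/12 - 19*I*√7/12)*(-12) = 19 + 19*I*√7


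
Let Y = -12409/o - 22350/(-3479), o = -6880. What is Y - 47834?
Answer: -1144734724769/23935520 ≈ -47826.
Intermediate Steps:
Y = 196938911/23935520 (Y = -12409/(-6880) - 22350/(-3479) = -12409*(-1/6880) - 22350*(-1/3479) = 12409/6880 + 22350/3479 = 196938911/23935520 ≈ 8.2279)
Y - 47834 = 196938911/23935520 - 47834 = -1144734724769/23935520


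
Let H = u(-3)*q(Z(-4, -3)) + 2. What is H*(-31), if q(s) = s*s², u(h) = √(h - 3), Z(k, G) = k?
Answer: -62 + 1984*I*√6 ≈ -62.0 + 4859.8*I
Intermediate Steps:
u(h) = √(-3 + h)
q(s) = s³
H = 2 - 64*I*√6 (H = √(-3 - 3)*(-4)³ + 2 = √(-6)*(-64) + 2 = (I*√6)*(-64) + 2 = -64*I*√6 + 2 = 2 - 64*I*√6 ≈ 2.0 - 156.77*I)
H*(-31) = (2 - 64*I*√6)*(-31) = -62 + 1984*I*√6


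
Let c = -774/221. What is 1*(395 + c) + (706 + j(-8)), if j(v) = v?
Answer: 240779/221 ≈ 1089.5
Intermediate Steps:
c = -774/221 (c = -774*1/221 = -774/221 ≈ -3.5023)
1*(395 + c) + (706 + j(-8)) = 1*(395 - 774/221) + (706 - 8) = 1*(86521/221) + 698 = 86521/221 + 698 = 240779/221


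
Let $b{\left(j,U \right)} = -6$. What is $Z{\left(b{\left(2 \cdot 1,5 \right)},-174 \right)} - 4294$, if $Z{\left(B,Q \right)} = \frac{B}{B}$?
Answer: $-4293$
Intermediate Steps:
$Z{\left(B,Q \right)} = 1$
$Z{\left(b{\left(2 \cdot 1,5 \right)},-174 \right)} - 4294 = 1 - 4294 = -4293$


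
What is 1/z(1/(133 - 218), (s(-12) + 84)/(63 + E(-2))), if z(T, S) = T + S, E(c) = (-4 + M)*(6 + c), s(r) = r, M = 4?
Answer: 595/673 ≈ 0.88410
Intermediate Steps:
E(c) = 0 (E(c) = (-4 + 4)*(6 + c) = 0*(6 + c) = 0)
z(T, S) = S + T
1/z(1/(133 - 218), (s(-12) + 84)/(63 + E(-2))) = 1/((-12 + 84)/(63 + 0) + 1/(133 - 218)) = 1/(72/63 + 1/(-85)) = 1/(72*(1/63) - 1/85) = 1/(8/7 - 1/85) = 1/(673/595) = 595/673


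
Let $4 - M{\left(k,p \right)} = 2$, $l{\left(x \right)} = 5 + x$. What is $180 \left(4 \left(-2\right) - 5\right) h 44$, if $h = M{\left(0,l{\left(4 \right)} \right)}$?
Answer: $-205920$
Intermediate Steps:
$M{\left(k,p \right)} = 2$ ($M{\left(k,p \right)} = 4 - 2 = 2$)
$h = 2$
$180 \left(4 \left(-2\right) - 5\right) h 44 = 180 \left(4 \left(-2\right) - 5\right) 2 \cdot 44 = 180 \left(-8 - 5\right) 2 \cdot 44 = 180 \left(\left(-13\right) 2\right) 44 = 180 \left(-26\right) 44 = \left(-4680\right) 44 = -205920$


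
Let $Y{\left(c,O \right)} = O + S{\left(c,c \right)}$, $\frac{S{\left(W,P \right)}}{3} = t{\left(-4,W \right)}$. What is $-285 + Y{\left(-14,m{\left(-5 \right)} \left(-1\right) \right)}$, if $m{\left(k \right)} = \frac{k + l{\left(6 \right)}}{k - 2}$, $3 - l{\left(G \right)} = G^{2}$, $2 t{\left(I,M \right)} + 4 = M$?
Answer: $- \frac{2222}{7} \approx -317.43$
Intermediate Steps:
$t{\left(I,M \right)} = -2 + \frac{M}{2}$
$S{\left(W,P \right)} = -6 + \frac{3 W}{2}$ ($S{\left(W,P \right)} = 3 \left(-2 + \frac{W}{2}\right) = -6 + \frac{3 W}{2}$)
$l{\left(G \right)} = 3 - G^{2}$
$m{\left(k \right)} = \frac{-33 + k}{-2 + k}$ ($m{\left(k \right)} = \frac{k + \left(3 - 6^{2}\right)}{k - 2} = \frac{k + \left(3 - 36\right)}{k + \left(-4 + 2\right)} = \frac{k + \left(3 - 36\right)}{k - 2} = \frac{k - 33}{-2 + k} = \frac{-33 + k}{-2 + k}$)
$Y{\left(c,O \right)} = -6 + O + \frac{3 c}{2}$ ($Y{\left(c,O \right)} = O + \left(-6 + \frac{3 c}{2}\right) = -6 + O + \frac{3 c}{2}$)
$-285 + Y{\left(-14,m{\left(-5 \right)} \left(-1\right) \right)} = -285 + \left(-6 + \frac{-33 - 5}{-2 - 5} \left(-1\right) + \frac{3}{2} \left(-14\right)\right) = -285 - \left(27 - \frac{1}{-7} \left(-38\right) \left(-1\right)\right) = -285 - \left(27 - \left(- \frac{1}{7}\right) \left(-38\right) \left(-1\right)\right) = -285 - \frac{227}{7} = - \frac{2222}{7}$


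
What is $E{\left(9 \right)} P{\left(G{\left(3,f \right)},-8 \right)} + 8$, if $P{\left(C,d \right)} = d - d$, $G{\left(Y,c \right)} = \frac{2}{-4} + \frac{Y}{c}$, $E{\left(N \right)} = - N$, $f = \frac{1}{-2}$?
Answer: $8$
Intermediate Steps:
$f = - \frac{1}{2} \approx -0.5$
$G{\left(Y,c \right)} = - \frac{1}{2} + \frac{Y}{c}$ ($G{\left(Y,c \right)} = 2 \left(- \frac{1}{4}\right) + \frac{Y}{c} = - \frac{1}{2} + \frac{Y}{c}$)
$P{\left(C,d \right)} = 0$
$E{\left(9 \right)} P{\left(G{\left(3,f \right)},-8 \right)} + 8 = \left(-1\right) 9 \cdot 0 + 8 = \left(-9\right) 0 + 8 = 0 + 8 = 8$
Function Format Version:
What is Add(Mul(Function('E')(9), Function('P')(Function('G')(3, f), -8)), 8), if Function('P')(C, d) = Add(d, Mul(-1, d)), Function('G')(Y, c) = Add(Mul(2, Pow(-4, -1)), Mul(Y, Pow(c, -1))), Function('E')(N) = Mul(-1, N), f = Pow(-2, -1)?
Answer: 8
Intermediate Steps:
f = Rational(-1, 2) ≈ -0.50000
Function('G')(Y, c) = Add(Rational(-1, 2), Mul(Y, Pow(c, -1))) (Function('G')(Y, c) = Add(Mul(2, Rational(-1, 4)), Mul(Y, Pow(c, -1))) = Add(Rational(-1, 2), Mul(Y, Pow(c, -1))))
Function('P')(C, d) = 0
Add(Mul(Function('E')(9), Function('P')(Function('G')(3, f), -8)), 8) = Add(Mul(Mul(-1, 9), 0), 8) = Add(Mul(-9, 0), 8) = Add(0, 8) = 8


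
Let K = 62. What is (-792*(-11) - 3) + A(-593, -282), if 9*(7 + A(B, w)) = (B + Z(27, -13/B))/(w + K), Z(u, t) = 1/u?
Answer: 46522493/5346 ≈ 8702.3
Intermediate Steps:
A(B, w) = -7 + (1/27 + B)/(9*(62 + w)) (A(B, w) = -7 + ((B + 1/27)/(w + 62))/9 = -7 + ((B + 1/27)/(62 + w))/9 = -7 + ((1/27 + B)/(62 + w))/9 = -7 + (1/27 + B)/(9*(62 + w)))
(-792*(-11) - 3) + A(-593, -282) = (-792*(-11) - 3) + (-105461 - 1701*(-282) + 27*(-593))/(243*(62 - 282)) = (-198*(-44) - 3) + (1/243)*(-105461 + 479682 - 16011)/(-220) = (8712 - 3) + (1/243)*(-1/220)*358210 = 8709 - 35821/5346 = 46522493/5346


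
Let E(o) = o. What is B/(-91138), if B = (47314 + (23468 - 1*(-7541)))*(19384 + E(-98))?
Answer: -755268689/45569 ≈ -16574.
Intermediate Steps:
B = 1510537378 (B = (47314 + (23468 - 1*(-7541)))*(19384 - 98) = (47314 + (23468 + 7541))*19286 = (47314 + 31009)*19286 = 78323*19286 = 1510537378)
B/(-91138) = 1510537378/(-91138) = 1510537378*(-1/91138) = -755268689/45569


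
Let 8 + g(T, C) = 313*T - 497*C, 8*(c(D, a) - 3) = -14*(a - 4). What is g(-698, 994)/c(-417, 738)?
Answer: 1425000/2563 ≈ 555.99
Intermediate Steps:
c(D, a) = 10 - 7*a/4 (c(D, a) = 3 + (-14*(a - 4))/8 = 3 + (-14*(-4 + a))/8 = 3 + (56 - 14*a)/8 = 3 + (7 - 7*a/4) = 10 - 7*a/4)
g(T, C) = -8 - 497*C + 313*T (g(T, C) = -8 + (313*T - 497*C) = -8 + (-497*C + 313*T) = -8 - 497*C + 313*T)
g(-698, 994)/c(-417, 738) = (-8 - 497*994 + 313*(-698))/(10 - 7/4*738) = (-8 - 494018 - 218474)/(10 - 2583/2) = -712500/(-2563/2) = -712500*(-2/2563) = 1425000/2563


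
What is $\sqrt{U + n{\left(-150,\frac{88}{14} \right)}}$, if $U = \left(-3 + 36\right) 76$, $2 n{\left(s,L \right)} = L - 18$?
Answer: $\frac{\sqrt{122605}}{7} \approx 50.021$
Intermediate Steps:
$n{\left(s,L \right)} = -9 + \frac{L}{2}$ ($n{\left(s,L \right)} = \frac{L - 18}{2} = \frac{-18 + L}{2} = -9 + \frac{L}{2}$)
$U = 2508$ ($U = 33 \cdot 76 = 2508$)
$\sqrt{U + n{\left(-150,\frac{88}{14} \right)}} = \sqrt{2508 - \left(9 - \frac{88 \cdot \frac{1}{14}}{2}\right)} = \sqrt{2508 + \left(-9 + \frac{1}{2} \cdot \frac{44}{7}\right)} = \sqrt{2508 + \left(-9 + \frac{22}{7}\right)} = \sqrt{2508 - \frac{41}{7}} = \sqrt{\frac{17515}{7}} = \frac{\sqrt{122605}}{7}$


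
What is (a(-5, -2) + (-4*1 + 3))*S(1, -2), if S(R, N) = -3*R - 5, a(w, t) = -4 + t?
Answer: 56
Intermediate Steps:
S(R, N) = -5 - 3*R
(a(-5, -2) + (-4*1 + 3))*S(1, -2) = ((-4 - 2) + (-4*1 + 3))*(-5 - 3*1) = (-6 + (-4 + 3))*(-5 - 3) = (-6 - 1)*(-8) = -7*(-8) = 56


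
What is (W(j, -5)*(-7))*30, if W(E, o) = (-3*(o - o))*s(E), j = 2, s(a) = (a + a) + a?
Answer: 0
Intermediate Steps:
s(a) = 3*a (s(a) = 2*a + a = 3*a)
W(E, o) = 0 (W(E, o) = (-3*(o - o))*(3*E) = (-3*0)*(3*E) = 0*(3*E) = 0)
(W(j, -5)*(-7))*30 = (0*(-7))*30 = 0*30 = 0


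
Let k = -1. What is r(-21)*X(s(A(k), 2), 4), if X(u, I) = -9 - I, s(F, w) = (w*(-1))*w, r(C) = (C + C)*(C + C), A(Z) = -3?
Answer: -22932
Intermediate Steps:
r(C) = 4*C² (r(C) = (2*C)*(2*C) = 4*C²)
s(F, w) = -w² (s(F, w) = (-w)*w = -w²)
r(-21)*X(s(A(k), 2), 4) = (4*(-21)²)*(-9 - 1*4) = (4*441)*(-9 - 4) = 1764*(-13) = -22932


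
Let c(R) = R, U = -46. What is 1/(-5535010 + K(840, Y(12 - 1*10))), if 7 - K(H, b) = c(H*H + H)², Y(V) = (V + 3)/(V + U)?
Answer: -1/499063008603 ≈ -2.0038e-12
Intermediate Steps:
Y(V) = (3 + V)/(-46 + V) (Y(V) = (V + 3)/(V - 46) = (3 + V)/(-46 + V))
K(H, b) = 7 - (H + H²)² (K(H, b) = 7 - (H*H + H)² = 7 - (H² + H)² = 7 - (H + H²)²)
1/(-5535010 + K(840, Y(12 - 1*10))) = 1/(-5535010 + (7 - 1*840²*(1 + 840)²)) = 1/(-5535010 + (7 - 1*705600*841²)) = 1/(-5535010 + (7 - 1*705600*707281)) = 1/(-5535010 + (7 - 499057473600)) = 1/(-5535010 - 499057473593) = 1/(-499063008603) = -1/499063008603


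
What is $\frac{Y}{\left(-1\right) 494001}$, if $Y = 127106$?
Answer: $- \frac{127106}{494001} \approx -0.2573$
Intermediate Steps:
$\frac{Y}{\left(-1\right) 494001} = \frac{127106}{\left(-1\right) 494001} = \frac{127106}{-494001} = 127106 \left(- \frac{1}{494001}\right) = - \frac{127106}{494001}$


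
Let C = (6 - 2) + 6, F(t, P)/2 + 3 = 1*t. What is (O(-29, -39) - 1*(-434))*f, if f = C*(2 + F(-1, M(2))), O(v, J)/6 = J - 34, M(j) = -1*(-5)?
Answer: 240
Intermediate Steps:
M(j) = 5
O(v, J) = -204 + 6*J (O(v, J) = 6*(J - 34) = 6*(-34 + J) = -204 + 6*J)
F(t, P) = -6 + 2*t (F(t, P) = -6 + 2*(1*t) = -6 + 2*t)
C = 10 (C = 4 + 6 = 10)
f = -60 (f = 10*(2 + (-6 + 2*(-1))) = 10*(2 + (-6 - 2)) = 10*(2 - 8) = 10*(-6) = -60)
(O(-29, -39) - 1*(-434))*f = ((-204 + 6*(-39)) - 1*(-434))*(-60) = ((-204 - 234) + 434)*(-60) = (-438 + 434)*(-60) = -4*(-60) = 240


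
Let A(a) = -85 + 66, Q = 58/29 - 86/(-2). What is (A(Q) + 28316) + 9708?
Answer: 38005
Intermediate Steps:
Q = 45 (Q = 58*(1/29) - 86*(-½) = 2 + 43 = 45)
A(a) = -19
(A(Q) + 28316) + 9708 = (-19 + 28316) + 9708 = 28297 + 9708 = 38005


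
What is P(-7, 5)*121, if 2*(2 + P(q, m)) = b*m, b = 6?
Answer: 1573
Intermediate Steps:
P(q, m) = -2 + 3*m (P(q, m) = -2 + (6*m)/2 = -2 + 3*m)
P(-7, 5)*121 = (-2 + 3*5)*121 = (-2 + 15)*121 = 13*121 = 1573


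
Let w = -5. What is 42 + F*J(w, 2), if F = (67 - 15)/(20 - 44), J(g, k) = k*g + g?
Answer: 149/2 ≈ 74.500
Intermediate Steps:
J(g, k) = g + g*k (J(g, k) = g*k + g = g + g*k)
F = -13/6 (F = 52/(-24) = 52*(-1/24) = -13/6 ≈ -2.1667)
42 + F*J(w, 2) = 42 - (-65)*(1 + 2)/6 = 42 - (-65)*3/6 = 42 - 13/6*(-15) = 42 + 65/2 = 149/2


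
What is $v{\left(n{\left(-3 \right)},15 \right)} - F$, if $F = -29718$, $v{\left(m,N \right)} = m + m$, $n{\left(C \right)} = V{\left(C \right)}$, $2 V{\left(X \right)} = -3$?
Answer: $29715$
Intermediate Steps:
$V{\left(X \right)} = - \frac{3}{2}$ ($V{\left(X \right)} = \frac{1}{2} \left(-3\right) = - \frac{3}{2}$)
$n{\left(C \right)} = - \frac{3}{2}$
$v{\left(m,N \right)} = 2 m$
$v{\left(n{\left(-3 \right)},15 \right)} - F = 2 \left(- \frac{3}{2}\right) - -29718 = -3 + 29718 = 29715$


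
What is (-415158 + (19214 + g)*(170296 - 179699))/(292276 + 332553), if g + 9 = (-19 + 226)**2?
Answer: -583908920/624829 ≈ -934.51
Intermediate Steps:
g = 42840 (g = -9 + (-19 + 226)**2 = -9 + 207**2 = -9 + 42849 = 42840)
(-415158 + (19214 + g)*(170296 - 179699))/(292276 + 332553) = (-415158 + (19214 + 42840)*(170296 - 179699))/(292276 + 332553) = (-415158 + 62054*(-9403))/624829 = (-415158 - 583493762)*(1/624829) = -583908920*1/624829 = -583908920/624829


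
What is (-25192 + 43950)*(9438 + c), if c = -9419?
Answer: 356402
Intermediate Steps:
(-25192 + 43950)*(9438 + c) = (-25192 + 43950)*(9438 - 9419) = 18758*19 = 356402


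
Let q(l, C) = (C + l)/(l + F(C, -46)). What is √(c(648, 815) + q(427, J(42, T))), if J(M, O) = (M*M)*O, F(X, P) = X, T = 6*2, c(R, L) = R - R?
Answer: 1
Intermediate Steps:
c(R, L) = 0
T = 12
J(M, O) = O*M² (J(M, O) = M²*O = O*M²)
q(l, C) = 1 (q(l, C) = (C + l)/(l + C) = (C + l)/(C + l) = 1)
√(c(648, 815) + q(427, J(42, T))) = √(0 + 1) = √1 = 1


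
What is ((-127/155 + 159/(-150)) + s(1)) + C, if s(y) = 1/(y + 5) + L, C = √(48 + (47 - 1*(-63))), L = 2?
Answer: 668/2325 + √158 ≈ 12.857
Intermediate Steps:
C = √158 (C = √(48 + (47 + 63)) = √(48 + 110) = √158 ≈ 12.570)
s(y) = 2 + 1/(5 + y) (s(y) = 1/(y + 5) + 2 = 1/(5 + y) + 2 = 2 + 1/(5 + y))
((-127/155 + 159/(-150)) + s(1)) + C = ((-127/155 + 159/(-150)) + (11 + 2*1)/(5 + 1)) + √158 = ((-127*1/155 + 159*(-1/150)) + (11 + 2)/6) + √158 = ((-127/155 - 53/50) + (⅙)*13) + √158 = (-2913/1550 + 13/6) + √158 = 668/2325 + √158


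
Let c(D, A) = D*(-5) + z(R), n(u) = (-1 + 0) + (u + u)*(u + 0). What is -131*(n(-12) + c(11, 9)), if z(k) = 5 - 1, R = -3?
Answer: -30916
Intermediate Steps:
z(k) = 4
n(u) = -1 + 2*u**2 (n(u) = -1 + (2*u)*u = -1 + 2*u**2)
c(D, A) = 4 - 5*D (c(D, A) = D*(-5) + 4 = -5*D + 4 = 4 - 5*D)
-131*(n(-12) + c(11, 9)) = -131*((-1 + 2*(-12)**2) + (4 - 5*11)) = -131*((-1 + 2*144) + (4 - 55)) = -131*((-1 + 288) - 51) = -131*(287 - 51) = -131*236 = -30916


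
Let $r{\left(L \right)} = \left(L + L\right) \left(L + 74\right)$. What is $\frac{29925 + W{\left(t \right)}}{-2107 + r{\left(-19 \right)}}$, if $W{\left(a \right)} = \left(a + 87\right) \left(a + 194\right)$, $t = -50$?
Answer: $- \frac{11751}{1399} \approx -8.3996$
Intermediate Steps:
$W{\left(a \right)} = \left(87 + a\right) \left(194 + a\right)$
$r{\left(L \right)} = 2 L \left(74 + L\right)$
$\frac{29925 + W{\left(t \right)}}{-2107 + r{\left(-19 \right)}} = \frac{29925 + \left(16878 + \left(-50\right)^{2} + 281 \left(-50\right)\right)}{-2107 + 2 \left(-19\right) \left(74 - 19\right)} = \frac{29925 + \left(16878 + 2500 - 14050\right)}{-2107 + 2 \left(-19\right) 55} = \frac{29925 + 5328}{-2107 - 2090} = \frac{35253}{-4197} = 35253 \left(- \frac{1}{4197}\right) = - \frac{11751}{1399}$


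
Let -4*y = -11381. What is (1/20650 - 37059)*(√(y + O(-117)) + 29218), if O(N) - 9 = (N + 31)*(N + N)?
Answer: -1597115044363/1475 - 765268349*√91913/41300 ≈ -1.0884e+9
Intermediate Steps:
O(N) = 9 + 2*N*(31 + N) (O(N) = 9 + (N + 31)*(N + N) = 9 + (31 + N)*(2*N) = 9 + 2*N*(31 + N))
y = 11381/4 (y = -¼*(-11381) = 11381/4 ≈ 2845.3)
(1/20650 - 37059)*(√(y + O(-117)) + 29218) = (1/20650 - 37059)*(√(11381/4 + (9 + 2*(-117)² + 62*(-117))) + 29218) = (1/20650 - 37059)*(√(11381/4 + (9 + 2*13689 - 7254)) + 29218) = -765268349*(√(11381/4 + (9 + 27378 - 7254)) + 29218)/20650 = -765268349*(√(11381/4 + 20133) + 29218)/20650 = -765268349*(√(91913/4) + 29218)/20650 = -765268349*(√91913/2 + 29218)/20650 = -765268349*(29218 + √91913/2)/20650 = -1597115044363/1475 - 765268349*√91913/41300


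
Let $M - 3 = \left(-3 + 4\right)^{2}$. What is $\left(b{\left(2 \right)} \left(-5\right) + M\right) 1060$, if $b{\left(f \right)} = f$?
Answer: $-6360$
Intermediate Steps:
$M = 4$ ($M = 3 + \left(-3 + 4\right)^{2} = 3 + 1^{2} = 3 + 1 = 4$)
$\left(b{\left(2 \right)} \left(-5\right) + M\right) 1060 = \left(2 \left(-5\right) + 4\right) 1060 = \left(-10 + 4\right) 1060 = \left(-6\right) 1060 = -6360$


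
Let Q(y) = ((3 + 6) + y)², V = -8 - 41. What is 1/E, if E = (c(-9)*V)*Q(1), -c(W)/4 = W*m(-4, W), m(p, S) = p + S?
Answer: 1/2293200 ≈ 4.3607e-7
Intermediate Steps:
V = -49
m(p, S) = S + p
c(W) = -4*W*(-4 + W) (c(W) = -4*W*(W - 4) = -4*W*(-4 + W))
Q(y) = (9 + y)²
E = 2293200 (E = ((4*(-9)*(4 - 1*(-9)))*(-49))*(9 + 1)² = ((4*(-9)*(4 + 9))*(-49))*10² = ((4*(-9)*13)*(-49))*100 = -468*(-49)*100 = 22932*100 = 2293200)
1/E = 1/2293200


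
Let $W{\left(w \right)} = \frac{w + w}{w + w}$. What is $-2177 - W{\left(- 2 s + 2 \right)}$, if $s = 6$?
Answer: $-2178$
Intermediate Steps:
$W{\left(w \right)} = 1$ ($W{\left(w \right)} = \frac{2 w}{2 w} = 2 w \frac{1}{2 w} = 1$)
$-2177 - W{\left(- 2 s + 2 \right)} = -2177 - 1 = -2178$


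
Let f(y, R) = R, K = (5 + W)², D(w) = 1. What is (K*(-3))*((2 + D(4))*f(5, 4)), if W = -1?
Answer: -576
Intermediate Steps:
K = 16 (K = (5 - 1)² = 4² = 16)
(K*(-3))*((2 + D(4))*f(5, 4)) = (16*(-3))*((2 + 1)*4) = -144*4 = -48*12 = -576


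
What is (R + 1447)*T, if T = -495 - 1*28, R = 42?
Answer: -778747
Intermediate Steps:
T = -523 (T = -495 - 28 = -523)
(R + 1447)*T = (42 + 1447)*(-523) = 1489*(-523) = -778747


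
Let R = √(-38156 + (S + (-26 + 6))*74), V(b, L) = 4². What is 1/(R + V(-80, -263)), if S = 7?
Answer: 8/19687 - I*√39118/39374 ≈ 0.00040636 - 0.0050232*I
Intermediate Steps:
V(b, L) = 16
R = I*√39118 (R = √(-38156 + (7 + (-26 + 6))*74) = √(-38156 + (7 - 20)*74) = √(-38156 - 13*74) = √(-38156 - 962) = √(-39118) = I*√39118 ≈ 197.78*I)
1/(R + V(-80, -263)) = 1/(I*√39118 + 16) = 1/(16 + I*√39118)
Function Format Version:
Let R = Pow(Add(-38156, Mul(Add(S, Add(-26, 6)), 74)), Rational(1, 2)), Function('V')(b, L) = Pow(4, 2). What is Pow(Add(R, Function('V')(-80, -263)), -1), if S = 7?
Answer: Add(Rational(8, 19687), Mul(Rational(-1, 39374), I, Pow(39118, Rational(1, 2)))) ≈ Add(0.00040636, Mul(-0.0050232, I))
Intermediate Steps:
Function('V')(b, L) = 16
R = Mul(I, Pow(39118, Rational(1, 2))) (R = Pow(Add(-38156, Mul(Add(7, Add(-26, 6)), 74)), Rational(1, 2)) = Pow(Add(-38156, Mul(Add(7, -20), 74)), Rational(1, 2)) = Pow(Add(-38156, Mul(-13, 74)), Rational(1, 2)) = Pow(Add(-38156, -962), Rational(1, 2)) = Pow(-39118, Rational(1, 2)) = Mul(I, Pow(39118, Rational(1, 2))) ≈ Mul(197.78, I))
Pow(Add(R, Function('V')(-80, -263)), -1) = Pow(Add(Mul(I, Pow(39118, Rational(1, 2))), 16), -1) = Pow(Add(16, Mul(I, Pow(39118, Rational(1, 2)))), -1)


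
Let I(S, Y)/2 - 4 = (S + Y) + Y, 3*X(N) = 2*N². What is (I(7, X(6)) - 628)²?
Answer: 260100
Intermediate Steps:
X(N) = 2*N²/3 (X(N) = (2*N²)/3 = 2*N²/3)
I(S, Y) = 8 + 2*S + 4*Y (I(S, Y) = 8 + 2*((S + Y) + Y) = 8 + 2*(S + 2*Y) = 8 + (2*S + 4*Y) = 8 + 2*S + 4*Y)
(I(7, X(6)) - 628)² = ((8 + 2*7 + 4*((⅔)*6²)) - 628)² = ((8 + 14 + 4*((⅔)*36)) - 628)² = ((8 + 14 + 4*24) - 628)² = ((8 + 14 + 96) - 628)² = (118 - 628)² = (-510)² = 260100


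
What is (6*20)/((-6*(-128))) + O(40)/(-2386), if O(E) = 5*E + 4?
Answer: 2701/38176 ≈ 0.070751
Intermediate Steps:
O(E) = 4 + 5*E
(6*20)/((-6*(-128))) + O(40)/(-2386) = (6*20)/((-6*(-128))) + (4 + 5*40)/(-2386) = 120/768 + (4 + 200)*(-1/2386) = 120*(1/768) + 204*(-1/2386) = 5/32 - 102/1193 = 2701/38176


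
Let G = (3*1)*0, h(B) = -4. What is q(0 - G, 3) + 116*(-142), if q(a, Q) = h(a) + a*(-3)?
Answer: -16476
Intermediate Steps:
G = 0 (G = 3*0 = 0)
q(a, Q) = -4 - 3*a (q(a, Q) = -4 + a*(-3) = -4 - 3*a)
q(0 - G, 3) + 116*(-142) = (-4 - 3*(0 - 1*0)) + 116*(-142) = (-4 - 3*(0 + 0)) - 16472 = (-4 - 3*0) - 16472 = (-4 + 0) - 16472 = -4 - 16472 = -16476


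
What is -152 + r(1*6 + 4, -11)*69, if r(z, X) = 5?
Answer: 193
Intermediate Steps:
-152 + r(1*6 + 4, -11)*69 = -152 + 5*69 = -152 + 345 = 193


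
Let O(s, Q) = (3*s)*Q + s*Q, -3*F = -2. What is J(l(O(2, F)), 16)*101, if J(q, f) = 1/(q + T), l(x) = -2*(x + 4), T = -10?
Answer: -303/86 ≈ -3.5233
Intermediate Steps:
F = 2/3 (F = -1/3*(-2) = 2/3 ≈ 0.66667)
O(s, Q) = 4*Q*s (O(s, Q) = 3*Q*s + Q*s = 4*Q*s)
l(x) = -8 - 2*x (l(x) = -2*(4 + x) = -8 - 2*x)
J(q, f) = 1/(-10 + q) (J(q, f) = 1/(q - 10) = 1/(-10 + q))
J(l(O(2, F)), 16)*101 = 101/(-10 + (-8 - 8*2*2/3)) = 101/(-10 + (-8 - 2*16/3)) = 101/(-10 + (-8 - 32/3)) = 101/(-10 - 56/3) = 101/(-86/3) = -3/86*101 = -303/86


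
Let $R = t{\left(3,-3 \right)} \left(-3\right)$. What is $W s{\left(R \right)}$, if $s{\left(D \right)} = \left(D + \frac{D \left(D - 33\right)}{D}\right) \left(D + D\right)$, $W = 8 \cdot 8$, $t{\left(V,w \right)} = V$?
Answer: $58752$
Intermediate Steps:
$W = 64$
$R = -9$ ($R = 3 \left(-3\right) = -9$)
$s{\left(D \right)} = 2 D \left(-33 + 2 D\right)$ ($s{\left(D \right)} = \left(D + \frac{D \left(-33 + D\right)}{D}\right) 2 D = \left(D + \left(-33 + D\right)\right) 2 D = \left(-33 + 2 D\right) 2 D = 2 D \left(-33 + 2 D\right)$)
$W s{\left(R \right)} = 64 \cdot 2 \left(-9\right) \left(-33 + 2 \left(-9\right)\right) = 64 \cdot 2 \left(-9\right) \left(-33 - 18\right) = 64 \cdot 2 \left(-9\right) \left(-51\right) = 64 \cdot 918 = 58752$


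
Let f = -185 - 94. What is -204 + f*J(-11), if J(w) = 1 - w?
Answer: -3552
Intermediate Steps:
f = -279
-204 + f*J(-11) = -204 - 279*(1 - 1*(-11)) = -204 - 279*(1 + 11) = -204 - 279*12 = -204 - 3348 = -3552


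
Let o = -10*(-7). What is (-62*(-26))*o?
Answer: 112840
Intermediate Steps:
o = 70
(-62*(-26))*o = -62*(-26)*70 = 1612*70 = 112840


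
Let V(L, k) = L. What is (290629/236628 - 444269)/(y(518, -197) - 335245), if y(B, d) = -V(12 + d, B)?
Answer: 105126194303/79284577680 ≈ 1.3259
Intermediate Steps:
y(B, d) = -12 - d (y(B, d) = -(12 + d) = -12 - d)
(290629/236628 - 444269)/(y(518, -197) - 335245) = (290629/236628 - 444269)/((-12 - 1*(-197)) - 335245) = (290629*(1/236628) - 444269)/((-12 + 197) - 335245) = (290629/236628 - 444269)/(185 - 335245) = -105126194303/236628/(-335060) = -105126194303/236628*(-1/335060) = 105126194303/79284577680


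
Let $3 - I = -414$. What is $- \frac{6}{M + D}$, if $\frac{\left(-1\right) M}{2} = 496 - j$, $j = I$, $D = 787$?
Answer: $- \frac{6}{629} \approx -0.0095389$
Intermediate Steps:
$I = 417$ ($I = 3 - -414 = 3 + 414 = 417$)
$j = 417$
$M = -158$ ($M = - 2 \left(496 - 417\right) = \left(-2\right) 79 = -158$)
$- \frac{6}{M + D} = - \frac{6}{-158 + 787} = - \frac{6}{629}$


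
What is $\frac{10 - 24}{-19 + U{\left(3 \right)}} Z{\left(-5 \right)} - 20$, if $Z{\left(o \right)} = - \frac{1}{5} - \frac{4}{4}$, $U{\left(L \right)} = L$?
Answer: $- \frac{421}{20} \approx -21.05$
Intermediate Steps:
$Z{\left(o \right)} = - \frac{6}{5}$ ($Z{\left(o \right)} = \left(-1\right) \frac{1}{5} - 1 = - \frac{1}{5} - 1 = - \frac{6}{5}$)
$\frac{10 - 24}{-19 + U{\left(3 \right)}} Z{\left(-5 \right)} - 20 = \frac{10 - 24}{-19 + 3} \left(- \frac{6}{5}\right) - 20 = - \frac{14}{-16} \left(- \frac{6}{5}\right) - 20 = \left(-14\right) \left(- \frac{1}{16}\right) \left(- \frac{6}{5}\right) - 20 = \frac{7}{8} \left(- \frac{6}{5}\right) - 20 = - \frac{21}{20} - 20 = - \frac{421}{20}$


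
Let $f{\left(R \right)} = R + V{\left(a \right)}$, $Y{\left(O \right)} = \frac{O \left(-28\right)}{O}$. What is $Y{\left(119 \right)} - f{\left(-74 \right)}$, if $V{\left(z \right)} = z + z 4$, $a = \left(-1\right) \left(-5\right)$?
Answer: $21$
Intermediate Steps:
$Y{\left(O \right)} = -28$ ($Y{\left(O \right)} = \frac{\left(-28\right) O}{O} = -28$)
$a = 5$
$V{\left(z \right)} = 5 z$ ($V{\left(z \right)} = z + 4 z = 5 z$)
$f{\left(R \right)} = 25 + R$ ($f{\left(R \right)} = R + 5 \cdot 5 = R + 25 = 25 + R$)
$Y{\left(119 \right)} - f{\left(-74 \right)} = -28 - \left(25 - 74\right) = -28 - -49 = -28 + 49 = 21$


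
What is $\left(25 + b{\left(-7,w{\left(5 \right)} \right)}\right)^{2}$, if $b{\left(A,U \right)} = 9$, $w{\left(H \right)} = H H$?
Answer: $1156$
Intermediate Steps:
$w{\left(H \right)} = H^{2}$
$\left(25 + b{\left(-7,w{\left(5 \right)} \right)}\right)^{2} = \left(25 + 9\right)^{2} = 34^{2} = 1156$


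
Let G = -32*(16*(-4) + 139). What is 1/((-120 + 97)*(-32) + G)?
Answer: -1/1664 ≈ -0.00060096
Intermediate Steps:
G = -2400 (G = -32*(-64 + 139) = -32*75 = -2400)
1/((-120 + 97)*(-32) + G) = 1/((-120 + 97)*(-32) - 2400) = 1/(-23*(-32) - 2400) = 1/(736 - 2400) = 1/(-1664) = -1/1664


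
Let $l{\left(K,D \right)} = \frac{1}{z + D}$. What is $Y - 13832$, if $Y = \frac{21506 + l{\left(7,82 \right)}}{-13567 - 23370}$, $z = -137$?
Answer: $- \frac{28101374949}{2031535} \approx -13833.0$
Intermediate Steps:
$l{\left(K,D \right)} = \frac{1}{-137 + D}$
$Y = - \frac{1182829}{2031535}$ ($Y = \frac{21506 + \frac{1}{-137 + 82}}{-13567 - 23370} = \frac{21506 + \frac{1}{-55}}{-36937} = \left(21506 - \frac{1}{55}\right) \left(- \frac{1}{36937}\right) = \frac{1182829}{55} \left(- \frac{1}{36937}\right) = - \frac{1182829}{2031535} \approx -0.58223$)
$Y - 13832 = - \frac{1182829}{2031535} - 13832 = - \frac{28101374949}{2031535}$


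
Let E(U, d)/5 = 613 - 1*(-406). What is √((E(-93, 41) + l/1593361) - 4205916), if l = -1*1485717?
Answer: I*√10665043682037584378/1593361 ≈ 2049.6*I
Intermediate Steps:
E(U, d) = 5095 (E(U, d) = 5*(613 - 1*(-406)) = 5*(613 + 406) = 5*1019 = 5095)
l = -1485717
√((E(-93, 41) + l/1593361) - 4205916) = √((5095 - 1485717/1593361) - 4205916) = √(8116688578/1593361 - 4205916) = √(-6693425835098/1593361) = I*√10665043682037584378/1593361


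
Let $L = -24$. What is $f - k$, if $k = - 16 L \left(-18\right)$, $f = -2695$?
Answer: $4217$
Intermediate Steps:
$k = -6912$ ($k = \left(-16\right) \left(-24\right) \left(-18\right) = 384 \left(-18\right) = -6912$)
$f - k = -2695 - -6912 = -2695 + 6912 = 4217$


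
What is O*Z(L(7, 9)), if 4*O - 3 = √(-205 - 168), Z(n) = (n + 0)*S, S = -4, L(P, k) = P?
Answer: -21 - 7*I*√373 ≈ -21.0 - 135.19*I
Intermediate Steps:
Z(n) = -4*n (Z(n) = (n + 0)*(-4) = n*(-4) = -4*n)
O = ¾ + I*√373/4 (O = ¾ + √(-205 - 168)/4 = ¾ + √(-373)/4 = ¾ + (I*√373)/4 = ¾ + I*√373/4 ≈ 0.75 + 4.8283*I)
O*Z(L(7, 9)) = (¾ + I*√373/4)*(-4*7) = (¾ + I*√373/4)*(-28) = -21 - 7*I*√373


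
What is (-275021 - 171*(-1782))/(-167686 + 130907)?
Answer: -29701/36779 ≈ -0.80755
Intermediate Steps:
(-275021 - 171*(-1782))/(-167686 + 130907) = (-275021 + 304722)/(-36779) = 29701*(-1/36779) = -29701/36779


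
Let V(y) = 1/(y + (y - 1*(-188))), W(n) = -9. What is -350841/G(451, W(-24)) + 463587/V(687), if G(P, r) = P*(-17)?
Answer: 5551850579139/7667 ≈ 7.2412e+8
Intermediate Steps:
G(P, r) = -17*P
V(y) = 1/(188 + 2*y) (V(y) = 1/(y + (y + 188)) = 1/(y + (188 + y)) = 1/(188 + 2*y))
-350841/G(451, W(-24)) + 463587/V(687) = -350841/((-17*451)) + 463587/((1/(2*(94 + 687)))) = -350841/(-7667) + 463587/(((1/2)/781)) = -350841*(-1/7667) + 463587/(((1/2)*(1/781))) = 350841/7667 + 463587/(1/1562) = 350841/7667 + 463587*1562 = 350841/7667 + 724122894 = 5551850579139/7667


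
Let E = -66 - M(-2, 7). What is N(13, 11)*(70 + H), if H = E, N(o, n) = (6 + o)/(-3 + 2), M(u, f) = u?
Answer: -114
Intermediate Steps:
N(o, n) = -6 - o (N(o, n) = (6 + o)/(-1) = (6 + o)*(-1) = -6 - o)
E = -64 (E = -66 - 1*(-2) = -66 + 2 = -64)
H = -64
N(13, 11)*(70 + H) = (-6 - 1*13)*(70 - 64) = (-6 - 13)*6 = -19*6 = -114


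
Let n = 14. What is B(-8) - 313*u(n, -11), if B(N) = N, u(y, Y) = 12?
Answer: -3764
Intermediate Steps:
B(-8) - 313*u(n, -11) = -8 - 313*12 = -8 - 3756 = -3764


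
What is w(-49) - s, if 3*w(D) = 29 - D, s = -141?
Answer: 167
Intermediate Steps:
w(D) = 29/3 - D/3 (w(D) = (29 - D)/3 = 29/3 - D/3)
w(-49) - s = (29/3 - ⅓*(-49)) - 1*(-141) = (29/3 + 49/3) + 141 = 26 + 141 = 167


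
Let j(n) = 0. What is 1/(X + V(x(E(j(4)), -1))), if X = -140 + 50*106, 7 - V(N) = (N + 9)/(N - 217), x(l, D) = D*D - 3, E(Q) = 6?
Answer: 219/1131580 ≈ 0.00019353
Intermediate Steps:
x(l, D) = -3 + D² (x(l, D) = D² - 3 = -3 + D²)
V(N) = 7 - (9 + N)/(-217 + N) (V(N) = 7 - (N + 9)/(N - 217) = 7 - (9 + N)/(-217 + N))
X = 5160 (X = -140 + 5300 = 5160)
1/(X + V(x(E(j(4)), -1))) = 1/(5160 + 2*(-764 + 3*(-3 + (-1)²))/(-217 + (-3 + (-1)²))) = 1/(5160 + 2*(-764 + 3*(-3 + 1))/(-217 + (-3 + 1))) = 1/(5160 + 2*(-764 + 3*(-2))/(-217 - 2)) = 1/(5160 + 2*(-764 - 6)/(-219)) = 1/(5160 + 2*(-1/219)*(-770)) = 1/(5160 + 1540/219) = 1/(1131580/219) = 219/1131580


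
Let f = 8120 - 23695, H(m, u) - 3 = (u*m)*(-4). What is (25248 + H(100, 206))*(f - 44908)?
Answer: 3456542967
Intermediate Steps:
H(m, u) = 3 - 4*m*u (H(m, u) = 3 + (u*m)*(-4) = 3 + (m*u)*(-4) = 3 - 4*m*u)
f = -15575
(25248 + H(100, 206))*(f - 44908) = (25248 + (3 - 4*100*206))*(-15575 - 44908) = (25248 + (3 - 82400))*(-60483) = (25248 - 82397)*(-60483) = -57149*(-60483) = 3456542967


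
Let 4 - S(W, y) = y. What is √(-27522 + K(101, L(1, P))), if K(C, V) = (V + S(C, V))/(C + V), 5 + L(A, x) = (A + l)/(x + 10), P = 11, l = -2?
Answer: I*√111745343190/2015 ≈ 165.9*I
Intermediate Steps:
S(W, y) = 4 - y
L(A, x) = -5 + (-2 + A)/(10 + x) (L(A, x) = -5 + (A - 2)/(x + 10) = -5 + (-2 + A)/(10 + x))
K(C, V) = 4/(C + V) (K(C, V) = (V + (4 - V))/(C + V) = 4/(C + V))
√(-27522 + K(101, L(1, P))) = √(-27522 + 4/(101 + (-52 + 1 - 5*11)/(10 + 11))) = √(-27522 + 4/(101 + (-52 + 1 - 55)/21)) = √(-27522 + 4/(101 + (1/21)*(-106))) = √(-27522 + 4/(101 - 106/21)) = √(-27522 + 4/(2015/21)) = √(-27522 + 4*(21/2015)) = √(-27522 + 84/2015) = √(-55456746/2015) = I*√111745343190/2015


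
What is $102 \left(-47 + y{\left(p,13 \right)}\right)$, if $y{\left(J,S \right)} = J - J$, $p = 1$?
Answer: $-4794$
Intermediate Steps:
$y{\left(J,S \right)} = 0$
$102 \left(-47 + y{\left(p,13 \right)}\right) = 102 \left(-47 + 0\right) = 102 \left(-47\right) = -4794$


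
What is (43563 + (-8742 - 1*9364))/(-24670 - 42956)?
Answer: -25457/67626 ≈ -0.37644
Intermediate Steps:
(43563 + (-8742 - 1*9364))/(-24670 - 42956) = (43563 + (-8742 - 9364))/(-67626) = (43563 - 18106)*(-1/67626) = 25457*(-1/67626) = -25457/67626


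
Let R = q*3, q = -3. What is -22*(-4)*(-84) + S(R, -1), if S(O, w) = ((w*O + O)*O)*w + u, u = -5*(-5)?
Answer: -7367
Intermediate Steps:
u = 25
R = -9 (R = -3*3 = -9)
S(O, w) = 25 + O*w*(O + O*w) (S(O, w) = ((w*O + O)*O)*w + 25 = ((O*w + O)*O)*w + 25 = ((O + O*w)*O)*w + 25 = (O*(O + O*w))*w + 25 = O*w*(O + O*w) + 25 = 25 + O*w*(O + O*w))
-22*(-4)*(-84) + S(R, -1) = -22*(-4)*(-84) + (25 - 1*(-9)² + (-9)²*(-1)²) = 88*(-84) + (25 - 1*81 + 81*1) = -7392 + (25 - 81 + 81) = -7392 + 25 = -7367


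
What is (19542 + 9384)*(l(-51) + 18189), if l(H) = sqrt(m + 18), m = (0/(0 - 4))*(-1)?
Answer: 526135014 + 86778*sqrt(2) ≈ 5.2626e+8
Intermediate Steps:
m = 0 (m = (0/(-4))*(-1) = (0*(-1/4))*(-1) = 0*(-1) = 0)
l(H) = 3*sqrt(2) (l(H) = sqrt(0 + 18) = sqrt(18) = 3*sqrt(2))
(19542 + 9384)*(l(-51) + 18189) = (19542 + 9384)*(3*sqrt(2) + 18189) = 28926*(18189 + 3*sqrt(2)) = 526135014 + 86778*sqrt(2)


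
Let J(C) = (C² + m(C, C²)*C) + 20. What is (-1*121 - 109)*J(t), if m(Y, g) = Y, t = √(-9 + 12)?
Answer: -5980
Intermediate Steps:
t = √3 ≈ 1.7320
J(C) = 20 + 2*C² (J(C) = (C² + C*C) + 20 = (C² + C²) + 20 = 2*C² + 20 = 20 + 2*C²)
(-1*121 - 109)*J(t) = (-1*121 - 109)*(20 + 2*(√3)²) = (-121 - 109)*(20 + 2*3) = -230*(20 + 6) = -230*26 = -5980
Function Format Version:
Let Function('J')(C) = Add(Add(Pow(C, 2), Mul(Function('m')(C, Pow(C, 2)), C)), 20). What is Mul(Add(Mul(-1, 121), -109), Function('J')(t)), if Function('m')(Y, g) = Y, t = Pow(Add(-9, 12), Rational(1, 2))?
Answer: -5980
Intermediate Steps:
t = Pow(3, Rational(1, 2)) ≈ 1.7320
Function('J')(C) = Add(20, Mul(2, Pow(C, 2))) (Function('J')(C) = Add(Add(Pow(C, 2), Mul(C, C)), 20) = Add(Add(Pow(C, 2), Pow(C, 2)), 20) = Add(Mul(2, Pow(C, 2)), 20) = Add(20, Mul(2, Pow(C, 2))))
Mul(Add(Mul(-1, 121), -109), Function('J')(t)) = Mul(Add(Mul(-1, 121), -109), Add(20, Mul(2, Pow(Pow(3, Rational(1, 2)), 2)))) = Mul(Add(-121, -109), Add(20, Mul(2, 3))) = Mul(-230, Add(20, 6)) = Mul(-230, 26) = -5980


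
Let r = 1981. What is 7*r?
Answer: 13867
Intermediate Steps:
7*r = 7*1981 = 13867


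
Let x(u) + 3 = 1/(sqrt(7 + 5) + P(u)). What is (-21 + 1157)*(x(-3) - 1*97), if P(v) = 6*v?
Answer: -1477652/13 - 284*sqrt(3)/39 ≈ -1.1368e+5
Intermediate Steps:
x(u) = -3 + 1/(2*sqrt(3) + 6*u) (x(u) = -3 + 1/(sqrt(7 + 5) + 6*u) = -3 + 1/(sqrt(12) + 6*u) = -3 + 1/(2*sqrt(3) + 6*u))
(-21 + 1157)*(x(-3) - 1*97) = (-21 + 1157)*((1 - 18*(-3) - 6*sqrt(3))/(2*(sqrt(3) + 3*(-3))) - 1*97) = 1136*((1 + 54 - 6*sqrt(3))/(2*(sqrt(3) - 9)) - 97) = 1136*((55 - 6*sqrt(3))/(2*(-9 + sqrt(3))) - 97) = 1136*(-97 + (55 - 6*sqrt(3))/(2*(-9 + sqrt(3)))) = -110192 + 568*(55 - 6*sqrt(3))/(-9 + sqrt(3))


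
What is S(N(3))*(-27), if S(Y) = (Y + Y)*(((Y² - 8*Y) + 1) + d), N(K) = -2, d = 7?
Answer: 3024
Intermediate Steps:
S(Y) = 2*Y*(8 + Y² - 8*Y) (S(Y) = (Y + Y)*(((Y² - 8*Y) + 1) + 7) = (2*Y)*((1 + Y² - 8*Y) + 7) = (2*Y)*(8 + Y² - 8*Y) = 2*Y*(8 + Y² - 8*Y))
S(N(3))*(-27) = (2*(-2)*(8 + (-2)² - 8*(-2)))*(-27) = (2*(-2)*(8 + 4 + 16))*(-27) = (2*(-2)*28)*(-27) = -112*(-27) = 3024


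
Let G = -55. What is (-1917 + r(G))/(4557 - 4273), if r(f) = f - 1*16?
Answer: -7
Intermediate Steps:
r(f) = -16 + f (r(f) = f - 16 = -16 + f)
(-1917 + r(G))/(4557 - 4273) = (-1917 + (-16 - 55))/(4557 - 4273) = (-1917 - 71)/284 = -1988*1/284 = -7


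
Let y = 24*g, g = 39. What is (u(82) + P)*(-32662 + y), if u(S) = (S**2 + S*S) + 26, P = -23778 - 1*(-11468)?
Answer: -36929064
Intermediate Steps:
P = -12310 (P = -23778 + 11468 = -12310)
u(S) = 26 + 2*S**2 (u(S) = (S**2 + S**2) + 26 = 2*S**2 + 26 = 26 + 2*S**2)
y = 936 (y = 24*39 = 936)
(u(82) + P)*(-32662 + y) = ((26 + 2*82**2) - 12310)*(-32662 + 936) = ((26 + 2*6724) - 12310)*(-31726) = ((26 + 13448) - 12310)*(-31726) = (13474 - 12310)*(-31726) = 1164*(-31726) = -36929064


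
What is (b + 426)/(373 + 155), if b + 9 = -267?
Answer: 25/88 ≈ 0.28409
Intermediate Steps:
b = -276 (b = -9 - 267 = -276)
(b + 426)/(373 + 155) = (-276 + 426)/(373 + 155) = 150/528 = 150*(1/528) = 25/88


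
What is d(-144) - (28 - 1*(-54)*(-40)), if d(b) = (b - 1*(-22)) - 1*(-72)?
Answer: 2082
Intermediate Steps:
d(b) = 94 + b (d(b) = (b + 22) + 72 = (22 + b) + 72 = 94 + b)
d(-144) - (28 - 1*(-54)*(-40)) = (94 - 144) - (28 - 1*(-54)*(-40)) = -50 - (28 + 54*(-40)) = -50 - (28 - 2160) = -50 - 1*(-2132) = -50 + 2132 = 2082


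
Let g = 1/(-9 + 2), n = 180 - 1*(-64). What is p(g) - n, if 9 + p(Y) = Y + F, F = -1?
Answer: -1779/7 ≈ -254.14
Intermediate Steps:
n = 244 (n = 180 + 64 = 244)
g = -⅐ (g = 1/(-7) = -⅐ ≈ -0.14286)
p(Y) = -10 + Y (p(Y) = -9 + (Y - 1) = -9 + (-1 + Y) = -10 + Y)
p(g) - n = (-10 - ⅐) - 1*244 = -71/7 - 244 = -1779/7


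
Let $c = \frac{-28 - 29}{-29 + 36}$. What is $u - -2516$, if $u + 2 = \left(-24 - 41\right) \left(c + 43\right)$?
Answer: $\frac{1738}{7} \approx 248.29$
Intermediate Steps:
$c = - \frac{57}{7} \approx -8.1429$
$u = - \frac{15874}{7}$ ($u = -2 + \left(-24 - 41\right) \left(- \frac{57}{7} + 43\right) = -2 + \left(-24 - 41\right) \frac{244}{7} = -2 - \frac{15860}{7} = - \frac{15874}{7} \approx -2267.7$)
$u - -2516 = - \frac{15874}{7} - -2516 = - \frac{15874}{7} + 2516 = \frac{1738}{7}$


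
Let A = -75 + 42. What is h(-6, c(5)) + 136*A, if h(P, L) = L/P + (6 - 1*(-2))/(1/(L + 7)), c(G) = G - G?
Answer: -4432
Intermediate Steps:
A = -33
c(G) = 0
h(P, L) = 56 + 8*L + L/P (h(P, L) = L/P + (6 + 2)/(1/(7 + L)) = L/P + 8*(7 + L) = L/P + (56 + 8*L) = 56 + 8*L + L/P)
h(-6, c(5)) + 136*A = (56 + 8*0 + 0/(-6)) + 136*(-33) = (56 + 0 + 0*(-1/6)) - 4488 = (56 + 0 + 0) - 4488 = 56 - 4488 = -4432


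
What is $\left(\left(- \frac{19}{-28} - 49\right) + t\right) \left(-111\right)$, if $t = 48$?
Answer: $\frac{999}{28} \approx 35.679$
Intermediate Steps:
$\left(\left(- \frac{19}{-28} - 49\right) + t\right) \left(-111\right) = \left(\left(- \frac{19}{-28} - 49\right) + 48\right) \left(-111\right) = \left(\left(\left(-19\right) \left(- \frac{1}{28}\right) - 49\right) + 48\right) \left(-111\right) = \left(\left(\frac{19}{28} - 49\right) + 48\right) \left(-111\right) = \left(- \frac{1353}{28} + 48\right) \left(-111\right) = \left(- \frac{9}{28}\right) \left(-111\right) = \frac{999}{28}$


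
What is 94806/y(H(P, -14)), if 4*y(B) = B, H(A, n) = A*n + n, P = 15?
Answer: -47403/28 ≈ -1693.0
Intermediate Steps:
H(A, n) = n + A*n
y(B) = B/4
94806/y(H(P, -14)) = 94806/(((-14*(1 + 15))/4)) = 94806/(((-14*16)/4)) = 94806/(((1/4)*(-224))) = 94806/(-56) = 94806*(-1/56) = -47403/28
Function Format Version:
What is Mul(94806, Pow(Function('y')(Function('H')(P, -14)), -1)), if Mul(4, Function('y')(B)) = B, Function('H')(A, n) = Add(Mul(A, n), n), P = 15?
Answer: Rational(-47403, 28) ≈ -1693.0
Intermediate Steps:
Function('H')(A, n) = Add(n, Mul(A, n))
Function('y')(B) = Mul(Rational(1, 4), B)
Mul(94806, Pow(Function('y')(Function('H')(P, -14)), -1)) = Mul(94806, Pow(Mul(Rational(1, 4), Mul(-14, Add(1, 15))), -1)) = Mul(94806, Pow(Mul(Rational(1, 4), Mul(-14, 16)), -1)) = Mul(94806, Pow(Mul(Rational(1, 4), -224), -1)) = Mul(94806, Pow(-56, -1)) = Mul(94806, Rational(-1, 56)) = Rational(-47403, 28)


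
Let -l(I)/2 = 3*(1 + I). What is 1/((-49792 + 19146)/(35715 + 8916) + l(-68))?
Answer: 44631/17911016 ≈ 0.0024918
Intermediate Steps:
l(I) = -6 - 6*I (l(I) = -6*(1 + I) = -2*(3 + 3*I) = -6 - 6*I)
1/((-49792 + 19146)/(35715 + 8916) + l(-68)) = 1/((-49792 + 19146)/(35715 + 8916) + (-6 - 6*(-68))) = 1/(-30646/44631 + (-6 + 408)) = 1/(-30646*1/44631 + 402) = 1/(-30646/44631 + 402) = 1/(17911016/44631) = 44631/17911016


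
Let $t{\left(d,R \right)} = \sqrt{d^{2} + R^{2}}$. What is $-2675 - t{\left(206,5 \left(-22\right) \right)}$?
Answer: $-2675 - 2 \sqrt{13634} \approx -2908.5$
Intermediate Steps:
$t{\left(d,R \right)} = \sqrt{R^{2} + d^{2}}$
$-2675 - t{\left(206,5 \left(-22\right) \right)} = -2675 - \sqrt{\left(5 \left(-22\right)\right)^{2} + 206^{2}} = -2675 - \sqrt{\left(-110\right)^{2} + 42436} = -2675 - \sqrt{12100 + 42436} = -2675 - \sqrt{54536} = -2675 - 2 \sqrt{13634}$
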